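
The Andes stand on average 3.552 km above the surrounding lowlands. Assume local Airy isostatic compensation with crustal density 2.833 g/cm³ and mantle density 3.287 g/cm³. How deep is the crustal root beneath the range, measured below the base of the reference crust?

Balancing pressure at the compensation depth: the weight of the topography is balanced by the buoyancy of the root, ρ_c h = (ρ_m − ρ_c) r.
r = h · ρ_c / (ρ_m − ρ_c) = 3.552 km × 2.833 / (3.287 − 2.833) = 22.2 km.

22.2 km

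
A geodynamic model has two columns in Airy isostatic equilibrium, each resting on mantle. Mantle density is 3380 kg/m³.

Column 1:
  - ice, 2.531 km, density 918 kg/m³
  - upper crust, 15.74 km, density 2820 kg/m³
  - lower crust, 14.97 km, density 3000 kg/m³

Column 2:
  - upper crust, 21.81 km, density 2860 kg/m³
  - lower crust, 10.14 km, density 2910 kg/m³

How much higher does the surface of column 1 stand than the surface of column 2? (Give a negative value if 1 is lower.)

1.37 km

For any compensation level in the mantle, the mantle terms cancel and isostasy reduces to e = (Σt_1 − Σt_2) − (Σ(ρt)_1 − Σ(ρt)_2) / ρ_m.
Σt_1 = 33.241 km; Σt_2 = 31.95 km; Σ(ρt)_1 = 91620.258; Σ(ρt)_2 = 91884 (in km·kg/m³).
e = (33.241 − 31.95) − (91620.258 − 91884) / 3380 = 1.37 km.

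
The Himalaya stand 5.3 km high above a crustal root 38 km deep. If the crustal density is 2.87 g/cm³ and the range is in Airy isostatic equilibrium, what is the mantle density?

Airy balance: ρ_c h = (ρ_m − ρ_c) r → ρ_m = ρ_c (1 + h/r).
ρ_m = 2.87 × (1 + 5.3 km/38 km) = 3.27 g/cm³.

3.27 g/cm³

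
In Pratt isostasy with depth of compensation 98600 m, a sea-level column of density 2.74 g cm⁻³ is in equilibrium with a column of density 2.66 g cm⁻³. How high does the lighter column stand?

2970 m

ρ_ref D = ρ (D + h) → h = D (ρ_ref − ρ)/ρ.
h = 98600 m × (2.74 − 2.66)/2.66 = 2970 m.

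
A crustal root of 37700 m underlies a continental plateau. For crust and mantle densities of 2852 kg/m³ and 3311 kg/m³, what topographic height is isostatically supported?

6070 m

In Airy isostatic equilibrium: ρ_c h = (ρ_m − ρ_c) r.
h = r (ρ_m − ρ_c) / ρ_c = 37700 m × (3311 − 2852) / 2852 = 6070 m.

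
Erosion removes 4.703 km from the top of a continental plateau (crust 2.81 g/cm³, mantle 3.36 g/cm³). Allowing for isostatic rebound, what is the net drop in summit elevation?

0.77 km

Rebound u = e ρ_c/ρ_m = 4.703 km × 2.81/3.36 = 3.933 km.
Net surface drop = e − u = 4.703 km − 3.933 km = e (ρ_m − ρ_c)/ρ_m = 0.77 km.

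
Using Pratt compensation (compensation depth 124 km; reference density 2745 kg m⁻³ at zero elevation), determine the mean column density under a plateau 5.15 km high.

Pratt balance: ρ_ref D = ρ (D + h).
ρ = ρ_ref D/(D + h) = 2745 × 124 km/(124 km + 5.15 km) = 2640 kg m⁻³.

2640 kg m⁻³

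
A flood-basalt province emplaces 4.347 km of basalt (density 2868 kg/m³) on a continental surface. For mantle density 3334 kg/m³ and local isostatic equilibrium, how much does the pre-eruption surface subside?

3.74 km

Subaerial loading: s = t ρ_load / ρ_m.
s = 4.347 km × 2868/3334 = 3.74 km.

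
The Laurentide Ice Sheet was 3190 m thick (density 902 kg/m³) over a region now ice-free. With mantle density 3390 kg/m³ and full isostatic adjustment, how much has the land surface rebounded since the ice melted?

Removing the load lets mantle flow back in; uplift u satisfies ρ_ice t = ρ_m u.
u = t ρ_ice/ρ_m = 3190 m × 902/3390 = 849 m.

849 m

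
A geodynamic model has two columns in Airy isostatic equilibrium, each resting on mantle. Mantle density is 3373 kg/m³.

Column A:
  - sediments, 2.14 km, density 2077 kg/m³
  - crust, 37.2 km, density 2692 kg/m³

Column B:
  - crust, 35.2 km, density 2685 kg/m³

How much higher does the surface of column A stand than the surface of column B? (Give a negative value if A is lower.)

1.15 km

For any compensation level in the mantle, the mantle terms cancel and isostasy reduces to e = (Σt_A − Σt_B) − (Σ(ρt)_A − Σ(ρt)_B) / ρ_m.
Σt_A = 39.34 km; Σt_B = 35.2 km; Σ(ρt)_A = 104587.18; Σ(ρt)_B = 94512 (in km·kg/m³).
e = (39.34 − 35.2) − (104587.18 − 94512) / 3373 = 1.15 km.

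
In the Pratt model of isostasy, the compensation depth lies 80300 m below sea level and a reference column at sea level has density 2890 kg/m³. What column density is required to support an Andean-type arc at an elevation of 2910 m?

Pratt balance: ρ_ref D = ρ (D + h).
ρ = ρ_ref D/(D + h) = 2890 × 80300 m/(80300 m + 2910 m) = 2790 kg/m³.

2790 kg/m³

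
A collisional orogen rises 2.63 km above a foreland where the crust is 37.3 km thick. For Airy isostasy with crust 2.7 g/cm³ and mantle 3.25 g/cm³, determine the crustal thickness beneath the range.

Root depth r = h ρ_c / (ρ_m − ρ_c) = 2.63 km × 2.7 / 0.55 = 12.91 km.
Total thickness = T + h + r = 37.3 km + 2.63 km + 12.91 km = 52.8 km.

52.8 km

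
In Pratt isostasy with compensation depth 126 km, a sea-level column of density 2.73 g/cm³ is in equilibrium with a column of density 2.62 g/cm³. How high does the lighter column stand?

5.29 km

ρ_ref D = ρ (D + h) → h = D (ρ_ref − ρ)/ρ.
h = 126 km × (2.73 − 2.62)/2.62 = 5.29 km.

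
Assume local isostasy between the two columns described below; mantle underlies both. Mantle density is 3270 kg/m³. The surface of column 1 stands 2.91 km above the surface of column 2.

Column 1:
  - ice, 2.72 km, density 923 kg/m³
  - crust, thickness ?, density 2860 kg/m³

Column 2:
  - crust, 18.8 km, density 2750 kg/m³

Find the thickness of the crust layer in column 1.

Take the compensation level at the base of the deeper column (depth z_c below the surface of column 1) and equate Σ ρ_i t_i down to z_c; mantle fills any gap and the z_c terms cancel.
Column 1: 2.72×923 + x×2860 + (z_c − 2.72 − x)×3270
Column 2: 2.91×0 + 18.8×2750 + (z_c − 2.91 − 18.8)×3270
The z_c×3270 term appears on both sides and cancels. Collect the known terms of each column as K = Σ(ρt)_known − 3270 × (depth of known layers): K_1 = 2510.56 − 3270×2.72 = −6383.84; K_2 = 51700 − 3270×(2.91 + 18.8) = −19291.7.
Balance: K_1 − x×(3270 − 2860) = K_2, so x = (K_1 − K_2)/(3270 − 2860) = 12907.9/410 = 31.5 km.

31.5 km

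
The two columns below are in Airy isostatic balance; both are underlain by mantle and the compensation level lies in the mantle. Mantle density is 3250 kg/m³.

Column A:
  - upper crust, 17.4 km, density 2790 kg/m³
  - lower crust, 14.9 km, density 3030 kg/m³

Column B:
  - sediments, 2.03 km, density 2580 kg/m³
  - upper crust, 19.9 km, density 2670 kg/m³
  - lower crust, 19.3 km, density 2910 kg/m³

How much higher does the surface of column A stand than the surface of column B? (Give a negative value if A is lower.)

−2.52 km

For any compensation level in the mantle, the mantle terms cancel and isostasy reduces to e = (Σt_A − Σt_B) − (Σ(ρt)_A − Σ(ρt)_B) / ρ_m.
Σt_A = 32.3 km; Σt_B = 41.23 km; Σ(ρt)_A = 93693; Σ(ρt)_B = 114533.4 (in km·kg/m³).
e = (32.3 − 41.23) − (93693 − 114533.4) / 3250 = −2.52 km.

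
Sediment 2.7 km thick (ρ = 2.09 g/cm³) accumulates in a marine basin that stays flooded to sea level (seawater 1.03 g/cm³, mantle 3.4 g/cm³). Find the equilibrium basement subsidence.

Submarine loading: the sediment displaces seawater, and the subsidence is in turn flooded, so s (ρ_m − ρ_w) = t (ρ_sed − ρ_w).
s = 2.7 km × (2.09 − 1.03) / (3.4 − 1.03) = 1.21 km.

1.21 km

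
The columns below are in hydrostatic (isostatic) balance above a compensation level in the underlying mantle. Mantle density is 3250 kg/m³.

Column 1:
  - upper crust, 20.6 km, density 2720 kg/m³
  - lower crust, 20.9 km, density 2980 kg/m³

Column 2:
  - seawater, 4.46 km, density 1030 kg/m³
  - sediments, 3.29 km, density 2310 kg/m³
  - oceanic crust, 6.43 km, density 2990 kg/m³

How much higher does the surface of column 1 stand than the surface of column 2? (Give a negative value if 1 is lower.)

For any compensation level in the mantle, the mantle terms cancel and isostasy reduces to e = (Σt_1 − Σt_2) − (Σ(ρt)_1 − Σ(ρt)_2) / ρ_m.
Σt_1 = 41.5 km; Σt_2 = 14.18 km; Σ(ρt)_1 = 118314; Σ(ρt)_2 = 31419.4 (in km·kg/m³).
e = (41.5 − 14.18) − (118314 − 31419.4) / 3250 = 0.583 km.

0.583 km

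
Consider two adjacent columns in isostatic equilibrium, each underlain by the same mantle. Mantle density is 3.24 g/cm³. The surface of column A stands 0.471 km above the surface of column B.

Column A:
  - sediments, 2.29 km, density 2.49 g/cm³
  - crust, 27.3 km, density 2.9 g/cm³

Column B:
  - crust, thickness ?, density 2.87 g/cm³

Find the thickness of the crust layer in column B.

Take the compensation level at the base of the deeper column (depth z_c below the surface of column A) and equate Σ ρ_i t_i down to z_c; mantle fills any gap and the z_c terms cancel.
Column A: 2.29×2.49 + 27.3×2.9 + (z_c − 29.59)×3.24
Column B: 0.471×0 + x×2.87 + (z_c − 0.471 − 0 − x)×3.24
The z_c×3.24 term appears on both sides and cancels. Collect the known terms of each column as K = Σ(ρt)_known − 3.24 × (depth of known layers): K_A = 84.8721 − 3.24×29.59 = −10.9995; K_B = 0 − 3.24×(0.471 + 0) = −1.52604.
Balance: K_A = K_B − x×(3.24 − 2.87), so x = (K_B − K_A)/(3.24 − 2.87) = 9.47346/0.37 = 25.6 km.

25.6 km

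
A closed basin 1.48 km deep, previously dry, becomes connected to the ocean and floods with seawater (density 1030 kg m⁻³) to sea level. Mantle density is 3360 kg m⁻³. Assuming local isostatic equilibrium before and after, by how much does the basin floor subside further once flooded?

0.654 km

After flooding the water column is d + s deep. Its weight must equal the weight of mantle displaced by the extra subsidence s: (d + s) ρ_w = s ρ_m.
s = d ρ_w / (ρ_m − ρ_w) = 1.48 km × 1030/(3360 − 1030) = 0.654 km.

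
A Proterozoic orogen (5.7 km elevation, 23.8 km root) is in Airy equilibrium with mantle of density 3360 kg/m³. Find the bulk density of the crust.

ρ_c h = (ρ_m − ρ_c) r → ρ_c (h + r) = ρ_m r → ρ_c = ρ_m r / (h + r).
ρ_c = 3360 × 23.8 km / (5.7 km + 23.8 km) = 2710 kg/m³.

2710 kg/m³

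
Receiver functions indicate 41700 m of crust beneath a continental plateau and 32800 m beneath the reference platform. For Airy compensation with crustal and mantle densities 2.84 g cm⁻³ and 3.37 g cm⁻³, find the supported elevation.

Excess crust Δ = 41700 m − 32800 m = 8900 m, split between elevation h and root r with h + r = Δ.
Airy balance ρ_c h = (ρ_m − ρ_c) r gives r = h ρ_c/(ρ_m − ρ_c), so h (1 + ρ_c/(ρ_m − ρ_c)) = Δ, i.e. h = Δ (ρ_m − ρ_c)/ρ_m.
h = 8900 m × 0.53/3.37 = 1400 m.

1400 m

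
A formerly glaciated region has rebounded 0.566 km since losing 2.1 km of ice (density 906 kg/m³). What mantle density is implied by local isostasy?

3360 kg/m³

ρ_m = ρ_ice t / u = 906 × 2.1 km/0.566 km = 3360 kg/m³.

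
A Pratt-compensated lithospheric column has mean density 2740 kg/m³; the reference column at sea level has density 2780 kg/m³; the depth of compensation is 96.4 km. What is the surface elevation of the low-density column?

ρ_ref D = ρ (D + h) → h = D (ρ_ref − ρ)/ρ.
h = 96.4 km × (2780 − 2740)/2740 = 1.41 km.

1.41 km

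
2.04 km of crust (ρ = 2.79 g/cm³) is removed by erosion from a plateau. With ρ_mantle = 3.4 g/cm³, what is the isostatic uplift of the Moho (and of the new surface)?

Unloading: uplift u = e ρ_c/ρ_m = 2.04 km × 2.79/3.4 = 1.67 km.

1.67 km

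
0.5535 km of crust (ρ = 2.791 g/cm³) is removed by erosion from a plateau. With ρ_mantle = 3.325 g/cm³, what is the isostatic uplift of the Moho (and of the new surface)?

0.465 km

Unloading: uplift u = e ρ_c/ρ_m = 0.5535 km × 2.791/3.325 = 0.465 km.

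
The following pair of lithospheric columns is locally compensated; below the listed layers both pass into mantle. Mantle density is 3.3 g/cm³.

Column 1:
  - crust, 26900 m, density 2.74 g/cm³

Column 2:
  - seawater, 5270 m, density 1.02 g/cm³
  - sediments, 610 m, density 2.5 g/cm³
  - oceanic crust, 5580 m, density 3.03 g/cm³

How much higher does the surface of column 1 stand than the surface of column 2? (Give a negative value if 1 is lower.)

For any compensation level in the mantle, the mantle terms cancel and isostasy reduces to e = (Σt_1 − Σt_2) − (Σ(ρt)_1 − Σ(ρt)_2) / ρ_m.
Σt_1 = 26900 m; Σt_2 = 11460 m; Σ(ρt)_1 = 73706; Σ(ρt)_2 = 23807.8 (in m·g/cm³).
e = (26900 − 11460) − (73706 − 23807.8) / 3.3 = 319 m.

319 m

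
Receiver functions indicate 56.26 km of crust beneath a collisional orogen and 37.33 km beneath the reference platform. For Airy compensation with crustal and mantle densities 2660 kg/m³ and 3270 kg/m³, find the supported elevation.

3.53 km

Excess crust Δ = 56.26 km − 37.33 km = 18.93 km, split between elevation h and root r with h + r = Δ.
Airy balance ρ_c h = (ρ_m − ρ_c) r gives r = h ρ_c/(ρ_m − ρ_c), so h (1 + ρ_c/(ρ_m − ρ_c)) = Δ, i.e. h = Δ (ρ_m − ρ_c)/ρ_m.
h = 18.93 km × 610/3270 = 3.53 km.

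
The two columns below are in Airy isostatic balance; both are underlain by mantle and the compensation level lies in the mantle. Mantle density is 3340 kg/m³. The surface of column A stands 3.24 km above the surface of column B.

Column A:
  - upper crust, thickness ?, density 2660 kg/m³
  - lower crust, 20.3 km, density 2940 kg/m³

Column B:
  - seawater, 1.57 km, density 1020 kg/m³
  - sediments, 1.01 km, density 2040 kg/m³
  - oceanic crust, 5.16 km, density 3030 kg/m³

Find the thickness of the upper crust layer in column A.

13.6 km

Take the compensation level at the base of the deeper column (depth z_c below the surface of column A) and equate Σ ρ_i t_i down to z_c; mantle fills any gap and the z_c terms cancel.
Column A: x×2660 + 20.3×2940 + (z_c − 20.3 − x)×3340
Column B: 3.24×0 + 1.57×1020 + 1.01×2040 + 5.16×3030 + (z_c − 3.24 − 7.74)×3340
The z_c×3340 term appears on both sides and cancels. Collect the known terms of each column as K = Σ(ρt)_known − 3340 × (depth of known layers): K_A = 59682 − 3340×20.3 = −8120; K_B = 19296.6 − 3340×(3.24 + 7.74) = −17376.6.
Balance: K_A − x×(3340 − 2660) = K_B, so x = (K_A − K_B)/(3340 − 2660) = 9256.6/680 = 13.6 km.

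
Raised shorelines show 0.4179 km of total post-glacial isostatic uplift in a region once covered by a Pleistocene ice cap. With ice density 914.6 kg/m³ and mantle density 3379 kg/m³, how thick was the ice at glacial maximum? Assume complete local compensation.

u = t ρ_ice/ρ_m → t = u ρ_m/ρ_ice = 0.4179 km × 3379/914.6 = 1.54 km.

1.54 km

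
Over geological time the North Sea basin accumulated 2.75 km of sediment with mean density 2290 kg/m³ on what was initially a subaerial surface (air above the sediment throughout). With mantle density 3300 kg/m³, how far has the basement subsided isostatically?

Subaerial load: s = t ρ_sed / ρ_m = 2.75 km × 2290/3300 = 1.91 km.

1.91 km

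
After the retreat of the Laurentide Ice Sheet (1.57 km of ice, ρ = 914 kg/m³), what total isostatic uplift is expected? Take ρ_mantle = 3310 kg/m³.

0.434 km

Removing the load lets mantle flow back in; uplift u satisfies ρ_ice t = ρ_m u.
u = t ρ_ice/ρ_m = 1.57 km × 914/3310 = 0.434 km.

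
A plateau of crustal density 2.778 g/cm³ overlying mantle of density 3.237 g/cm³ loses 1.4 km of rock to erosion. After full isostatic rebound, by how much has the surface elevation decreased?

0.199 km

Rebound u = e ρ_c/ρ_m = 1.4 km × 2.778/3.237 = 1.201 km.
Net surface drop = e − u = 1.4 km − 1.201 km = e (ρ_m − ρ_c)/ρ_m = 0.199 km.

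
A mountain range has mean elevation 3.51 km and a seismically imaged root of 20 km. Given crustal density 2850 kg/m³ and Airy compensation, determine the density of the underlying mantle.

3350 kg/m³

Airy balance: ρ_c h = (ρ_m − ρ_c) r → ρ_m = ρ_c (1 + h/r).
ρ_m = 2850 × (1 + 3.51 km/20 km) = 3350 kg/m³.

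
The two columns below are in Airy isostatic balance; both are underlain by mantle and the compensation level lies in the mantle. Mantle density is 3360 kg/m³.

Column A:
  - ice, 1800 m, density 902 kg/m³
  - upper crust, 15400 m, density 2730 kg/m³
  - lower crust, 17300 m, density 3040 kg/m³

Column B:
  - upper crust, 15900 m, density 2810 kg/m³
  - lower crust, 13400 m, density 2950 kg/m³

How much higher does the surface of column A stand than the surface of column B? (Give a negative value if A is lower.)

1610 m

For any compensation level in the mantle, the mantle terms cancel and isostasy reduces to e = (Σt_A − Σt_B) − (Σ(ρt)_A − Σ(ρt)_B) / ρ_m.
Σt_A = 34500 m; Σt_B = 29300 m; Σ(ρt)_A = 96257600; Σ(ρt)_B = 84209000 (in m·kg/m³).
e = (34500 − 29300) − (96257600 − 84209000) / 3360 = 1610 m.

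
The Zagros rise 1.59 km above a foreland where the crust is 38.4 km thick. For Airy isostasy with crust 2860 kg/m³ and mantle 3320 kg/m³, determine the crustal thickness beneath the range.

Root depth r = h ρ_c / (ρ_m − ρ_c) = 1.59 km × 2860 / 460 = 9.886 km.
Total thickness = T + h + r = 38.4 km + 1.59 km + 9.886 km = 49.9 km.

49.9 km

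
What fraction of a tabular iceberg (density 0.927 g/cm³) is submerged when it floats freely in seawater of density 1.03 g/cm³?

90%

Submerged fraction = ρ_obj/ρ_fluid = 0.927/1.03 = 90%.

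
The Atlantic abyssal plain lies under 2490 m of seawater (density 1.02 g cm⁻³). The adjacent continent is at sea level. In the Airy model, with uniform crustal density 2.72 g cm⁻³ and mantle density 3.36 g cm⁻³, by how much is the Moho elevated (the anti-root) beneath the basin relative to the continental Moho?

6610 m

For local isostatic compensation: replacing crust with seawater at the top is compensated by replacing crust with mantle at the base: d (ρ_c − ρ_w) = a (ρ_m − ρ_c).
a = d (ρ_c − ρ_w)/(ρ_m − ρ_c) = 2490 m × 1.7/0.64 = 6610 m.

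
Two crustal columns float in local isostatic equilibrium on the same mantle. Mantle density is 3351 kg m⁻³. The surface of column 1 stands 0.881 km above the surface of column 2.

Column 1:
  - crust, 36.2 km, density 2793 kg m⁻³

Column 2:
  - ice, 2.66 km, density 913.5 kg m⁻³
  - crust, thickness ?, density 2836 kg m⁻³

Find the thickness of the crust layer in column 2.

20.9 km

Take the compensation level at the base of the deeper column (depth z_c below the surface of column 1) and equate Σ ρ_i t_i down to z_c; mantle fills any gap and the z_c terms cancel.
Column 1: 36.2×2793 + (z_c − 36.2)×3351
Column 2: 0.881×0 + 2.66×913.5 + x×2836 + (z_c − 0.881 − 2.66 − x)×3351
The z_c×3351 term appears on both sides and cancels. Collect the known terms of each column as K = Σ(ρt)_known − 3351 × (depth of known layers): K_1 = 101106.6 − 3351×36.2 = −20199.6; K_2 = 2429.91 − 3351×(0.881 + 2.66) = −9435.981.
Balance: K_1 = K_2 − x×(3351 − 2836), so x = (K_2 − K_1)/(3351 − 2836) = 10763.6/515 = 20.9 km.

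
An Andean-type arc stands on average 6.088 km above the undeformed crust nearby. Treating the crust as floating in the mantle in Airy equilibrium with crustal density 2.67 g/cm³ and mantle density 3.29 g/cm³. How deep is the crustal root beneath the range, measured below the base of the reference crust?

In Airy isostatic equilibrium: the weight of the topography is balanced by the buoyancy of the root, ρ_c h = (ρ_m − ρ_c) r.
r = h · ρ_c / (ρ_m − ρ_c) = 6.088 km × 2.67 / (3.29 − 2.67) = 26.2 km.

26.2 km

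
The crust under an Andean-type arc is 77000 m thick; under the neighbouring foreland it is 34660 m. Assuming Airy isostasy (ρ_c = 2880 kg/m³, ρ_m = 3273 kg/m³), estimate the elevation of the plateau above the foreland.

5080 m

Excess crust Δ = 77000 m − 34660 m = 42340 m, split between elevation h and root r with h + r = Δ.
Airy balance ρ_c h = (ρ_m − ρ_c) r gives r = h ρ_c/(ρ_m − ρ_c), so h (1 + ρ_c/(ρ_m − ρ_c)) = Δ, i.e. h = Δ (ρ_m − ρ_c)/ρ_m.
h = 42340 m × 393/3273 = 5080 m.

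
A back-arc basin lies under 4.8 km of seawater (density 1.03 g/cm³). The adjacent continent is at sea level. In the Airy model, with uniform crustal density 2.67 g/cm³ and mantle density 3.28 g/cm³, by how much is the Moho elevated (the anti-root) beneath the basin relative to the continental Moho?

By Archimedes' principle applied to the lithosphere: replacing crust with seawater at the top is compensated by replacing crust with mantle at the base: d (ρ_c − ρ_w) = a (ρ_m − ρ_c).
a = d (ρ_c − ρ_w)/(ρ_m − ρ_c) = 4.8 km × 1.64/0.61 = 12.9 km.

12.9 km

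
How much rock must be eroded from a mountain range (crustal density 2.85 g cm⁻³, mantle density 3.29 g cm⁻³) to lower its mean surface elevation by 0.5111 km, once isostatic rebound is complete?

Net drop Δ = e − u = e − e ρ_c/ρ_m = e (ρ_m − ρ_c)/ρ_m.
e = Δ ρ_m/(ρ_m − ρ_c) = 0.5111 km × 3.29/0.44 = 3.82 km.

3.82 km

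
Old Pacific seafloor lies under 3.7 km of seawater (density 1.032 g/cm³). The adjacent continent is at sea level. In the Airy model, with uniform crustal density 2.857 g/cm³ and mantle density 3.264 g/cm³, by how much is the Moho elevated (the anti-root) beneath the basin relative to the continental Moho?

By Archimedes' principle applied to the lithosphere: replacing crust with seawater at the top is compensated by replacing crust with mantle at the base: d (ρ_c − ρ_w) = a (ρ_m − ρ_c).
a = d (ρ_c − ρ_w)/(ρ_m − ρ_c) = 3.7 km × 1.825/0.407 = 16.6 km.

16.6 km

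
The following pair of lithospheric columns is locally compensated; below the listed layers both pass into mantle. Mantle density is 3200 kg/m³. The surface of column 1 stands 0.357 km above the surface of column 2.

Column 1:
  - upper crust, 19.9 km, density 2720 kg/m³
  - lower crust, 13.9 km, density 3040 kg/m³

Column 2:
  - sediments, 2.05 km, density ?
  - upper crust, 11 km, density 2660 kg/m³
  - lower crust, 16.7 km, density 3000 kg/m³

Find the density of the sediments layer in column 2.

2540 kg/m³

Take the compensation level at the base of the deeper column (depth z_c below the surface of column 1) and equate Σ ρ_i t_i down to z_c; mantle fills any gap and the z_c terms cancel.
Column 1: 19.9×2720 + 13.9×3040 + (z_c − 33.8)×3200
Column 2: 0.357×0 + 2.05×ρ + 11×2660 + 16.7×3000 + (z_c − 0.357 − 29.75)×3200
The z_c×3200 term appears on both sides and cancels. Collect the known terms of each column as K = Σ(ρt)_known − 3200 × (depth of known layers): K_1 = 96384 − 3200×33.8 = −11776; K_2 = 79360 − 3200×(0.357 + 29.75) = −16982.4.
Balance: K_1 = K_2 + 2.05×ρ, so ρ = (K_1 − K_2)/2.05 = 5206.4/2.05 = 2540 kg/m³.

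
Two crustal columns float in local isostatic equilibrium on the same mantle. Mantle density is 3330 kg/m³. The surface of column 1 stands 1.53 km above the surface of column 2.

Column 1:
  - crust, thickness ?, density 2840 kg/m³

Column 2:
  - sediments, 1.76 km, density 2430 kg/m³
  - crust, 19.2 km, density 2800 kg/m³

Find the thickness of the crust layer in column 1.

Take the compensation level at the base of the deeper column (depth z_c below the surface of column 1) and equate Σ ρ_i t_i down to z_c; mantle fills any gap and the z_c terms cancel.
Column 1: x×2840 + (z_c − 0 − x)×3330
Column 2: 1.53×0 + 1.76×2430 + 19.2×2800 + (z_c − 1.53 − 20.96)×3330
The z_c×3330 term appears on both sides and cancels. Collect the known terms of each column as K = Σ(ρt)_known − 3330 × (depth of known layers): K_1 = 0 − 3330×0 = 0; K_2 = 58036.8 − 3330×(1.53 + 20.96) = −16854.9.
Balance: K_1 − x×(3330 − 2840) = K_2, so x = (K_1 − K_2)/(3330 − 2840) = 16854.9/490 = 34.4 km.

34.4 km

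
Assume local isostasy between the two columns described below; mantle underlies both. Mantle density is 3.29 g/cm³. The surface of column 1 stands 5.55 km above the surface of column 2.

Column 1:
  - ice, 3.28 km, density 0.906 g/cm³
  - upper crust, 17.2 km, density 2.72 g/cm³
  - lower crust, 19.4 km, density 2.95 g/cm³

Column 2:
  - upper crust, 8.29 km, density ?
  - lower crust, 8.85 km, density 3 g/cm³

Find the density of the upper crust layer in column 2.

Take the compensation level at the base of the deeper column (depth z_c below the surface of column 1) and equate Σ ρ_i t_i down to z_c; mantle fills any gap and the z_c terms cancel.
Column 1: 3.28×0.906 + 17.2×2.72 + 19.4×2.95 + (z_c − 39.88)×3.29
Column 2: 5.55×0 + 8.29×ρ + 8.85×3 + (z_c − 5.55 − 17.14)×3.29
The z_c×3.29 term appears on both sides and cancels. Collect the known terms of each column as K = Σ(ρt)_known − 3.29 × (depth of known layers): K_1 = 106.98568 − 3.29×39.88 = −24.21952; K_2 = 26.55 − 3.29×(5.55 + 17.14) = −48.1001.
Balance: K_1 = K_2 + 8.29×ρ, so ρ = (K_1 − K_2)/8.29 = 23.8806/8.29 = 2.88 g/cm³.

2.88 g/cm³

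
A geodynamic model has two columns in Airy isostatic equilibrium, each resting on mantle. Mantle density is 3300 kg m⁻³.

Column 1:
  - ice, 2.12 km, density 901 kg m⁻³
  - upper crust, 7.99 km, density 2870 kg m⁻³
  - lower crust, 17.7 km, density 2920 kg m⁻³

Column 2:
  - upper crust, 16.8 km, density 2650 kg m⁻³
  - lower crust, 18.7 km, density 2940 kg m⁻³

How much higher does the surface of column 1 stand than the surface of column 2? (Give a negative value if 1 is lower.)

For any compensation level in the mantle, the mantle terms cancel and isostasy reduces to e = (Σt_1 − Σt_2) − (Σ(ρt)_1 − Σ(ρt)_2) / ρ_m.
Σt_1 = 27.81 km; Σt_2 = 35.5 km; Σ(ρt)_1 = 76525.42; Σ(ρt)_2 = 99498 (in km·kg m⁻³).
e = (27.81 − 35.5) − (76525.42 − 99498) / 3300 = −0.729 km.

−0.729 km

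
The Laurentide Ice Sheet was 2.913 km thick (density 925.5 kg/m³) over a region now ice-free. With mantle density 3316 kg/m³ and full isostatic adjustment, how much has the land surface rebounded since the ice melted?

0.813 km

Removing the load lets mantle flow back in; uplift u satisfies ρ_ice t = ρ_m u.
u = t ρ_ice/ρ_m = 2.913 km × 925.5/3316 = 0.813 km.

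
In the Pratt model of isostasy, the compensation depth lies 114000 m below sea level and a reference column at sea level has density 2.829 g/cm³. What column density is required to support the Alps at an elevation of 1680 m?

Pratt balance: ρ_ref D = ρ (D + h).
ρ = ρ_ref D/(D + h) = 2.829 × 114000 m/(114000 m + 1680 m) = 2.79 g/cm³.

2.79 g/cm³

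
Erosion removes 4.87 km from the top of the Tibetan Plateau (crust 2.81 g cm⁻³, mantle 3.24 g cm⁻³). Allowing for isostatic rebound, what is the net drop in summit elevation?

0.646 km

Rebound u = e ρ_c/ρ_m = 4.87 km × 2.81/3.24 = 4.224 km.
Net surface drop = e − u = 4.87 km − 4.224 km = e (ρ_m − ρ_c)/ρ_m = 0.646 km.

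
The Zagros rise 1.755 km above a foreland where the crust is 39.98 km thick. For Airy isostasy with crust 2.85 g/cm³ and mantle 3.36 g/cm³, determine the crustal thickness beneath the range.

Root depth r = h ρ_c / (ρ_m − ρ_c) = 1.755 km × 2.85 / 0.51 = 9.807 km.
Total thickness = T + h + r = 39.98 km + 1.755 km + 9.807 km = 51.5 km.

51.5 km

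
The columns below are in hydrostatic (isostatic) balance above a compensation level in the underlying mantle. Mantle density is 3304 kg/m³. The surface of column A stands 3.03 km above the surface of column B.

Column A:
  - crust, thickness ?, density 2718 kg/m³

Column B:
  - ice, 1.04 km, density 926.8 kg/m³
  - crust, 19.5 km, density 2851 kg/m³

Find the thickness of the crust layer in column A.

36.4 km

Take the compensation level at the base of the deeper column (depth z_c below the surface of column A) and equate Σ ρ_i t_i down to z_c; mantle fills any gap and the z_c terms cancel.
Column A: x×2718 + (z_c − 0 − x)×3304
Column B: 3.03×0 + 1.04×926.8 + 19.5×2851 + (z_c − 3.03 − 20.54)×3304
The z_c×3304 term appears on both sides and cancels. Collect the known terms of each column as K = Σ(ρt)_known − 3304 × (depth of known layers): K_A = 0 − 3304×0 = 0; K_B = 56558.372 − 3304×(3.03 + 20.54) = −21316.908.
Balance: K_A − x×(3304 − 2718) = K_B, so x = (K_A − K_B)/(3304 − 2718) = 21316.9/586 = 36.4 km.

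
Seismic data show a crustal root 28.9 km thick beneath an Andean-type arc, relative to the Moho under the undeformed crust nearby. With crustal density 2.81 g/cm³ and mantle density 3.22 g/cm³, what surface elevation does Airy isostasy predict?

4.22 km

Isostatic balance requires: ρ_c h = (ρ_m − ρ_c) r.
h = r (ρ_m − ρ_c) / ρ_c = 28.9 km × (3.22 − 2.81) / 2.81 = 4.22 km.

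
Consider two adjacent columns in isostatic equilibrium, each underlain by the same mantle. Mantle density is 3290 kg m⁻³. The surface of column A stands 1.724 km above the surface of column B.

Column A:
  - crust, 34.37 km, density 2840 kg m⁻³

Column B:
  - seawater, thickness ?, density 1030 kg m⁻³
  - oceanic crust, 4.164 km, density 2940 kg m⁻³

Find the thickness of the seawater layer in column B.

3.69 km

Take the compensation level at the base of the deeper column (depth z_c below the surface of column A) and equate Σ ρ_i t_i down to z_c; mantle fills any gap and the z_c terms cancel.
Column A: 34.37×2840 + (z_c − 34.37)×3290
Column B: 1.724×0 + x×1030 + 4.164×2940 + (z_c − 1.724 − 4.164 − x)×3290
The z_c×3290 term appears on both sides and cancels. Collect the known terms of each column as K = Σ(ρt)_known − 3290 × (depth of known layers): K_A = 97610.8 − 3290×34.37 = −15466.5; K_B = 12242.16 − 3290×(1.724 + 4.164) = −7129.36.
Balance: K_A = K_B − x×(3290 − 1030), so x = (K_B − K_A)/(3290 − 1030) = 8337.14/2260 = 3.69 km.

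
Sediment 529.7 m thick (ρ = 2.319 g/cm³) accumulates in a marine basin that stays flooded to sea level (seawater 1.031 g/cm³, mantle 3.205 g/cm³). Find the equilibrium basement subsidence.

Submarine loading: the sediment displaces seawater, and the subsidence is in turn flooded, so s (ρ_m − ρ_w) = t (ρ_sed − ρ_w).
s = 529.7 m × (2.319 − 1.031) / (3.205 − 1.031) = 314 m.

314 m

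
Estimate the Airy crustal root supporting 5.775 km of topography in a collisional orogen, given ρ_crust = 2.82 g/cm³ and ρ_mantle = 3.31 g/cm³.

By Archimedes' principle applied to the lithosphere: the weight of the topography is balanced by the buoyancy of the root, ρ_c h = (ρ_m − ρ_c) r.
r = h · ρ_c / (ρ_m − ρ_c) = 5.775 km × 2.82 / (3.31 − 2.82) = 33.2 km.

33.2 km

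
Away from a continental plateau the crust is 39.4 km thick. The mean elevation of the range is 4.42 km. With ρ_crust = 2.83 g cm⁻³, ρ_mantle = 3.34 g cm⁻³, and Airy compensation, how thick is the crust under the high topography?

68.3 km

Root depth r = h ρ_c / (ρ_m − ρ_c) = 4.42 km × 2.83 / 0.51 = 24.53 km.
Total thickness = T + h + r = 39.4 km + 4.42 km + 24.53 km = 68.3 km.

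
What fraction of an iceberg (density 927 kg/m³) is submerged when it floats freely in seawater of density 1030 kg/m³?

Submerged fraction = ρ_obj/ρ_fluid = 927/1030 = 90%.

90%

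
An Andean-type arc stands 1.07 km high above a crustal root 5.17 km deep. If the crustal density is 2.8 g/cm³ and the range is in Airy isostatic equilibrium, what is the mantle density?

Airy balance: ρ_c h = (ρ_m − ρ_c) r → ρ_m = ρ_c (1 + h/r).
ρ_m = 2.8 × (1 + 1.07 km/5.17 km) = 3.38 g/cm³.

3.38 g/cm³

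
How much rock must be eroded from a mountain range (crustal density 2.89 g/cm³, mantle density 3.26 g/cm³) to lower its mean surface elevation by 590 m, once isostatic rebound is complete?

Net drop Δ = e − u = e − e ρ_c/ρ_m = e (ρ_m − ρ_c)/ρ_m.
e = Δ ρ_m/(ρ_m − ρ_c) = 590 m × 3.26/0.37 = 5200 m.

5200 m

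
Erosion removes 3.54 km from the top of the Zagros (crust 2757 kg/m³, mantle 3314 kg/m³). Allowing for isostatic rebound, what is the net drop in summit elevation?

0.595 km

Rebound u = e ρ_c/ρ_m = 3.54 km × 2757/3314 = 2.945 km.
Net surface drop = e − u = 3.54 km − 2.945 km = e (ρ_m − ρ_c)/ρ_m = 0.595 km.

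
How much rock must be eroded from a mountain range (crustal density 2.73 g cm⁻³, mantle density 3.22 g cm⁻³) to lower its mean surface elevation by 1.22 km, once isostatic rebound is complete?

8.02 km

Net drop Δ = e − u = e − e ρ_c/ρ_m = e (ρ_m − ρ_c)/ρ_m.
e = Δ ρ_m/(ρ_m − ρ_c) = 1.22 km × 3.22/0.49 = 8.02 km.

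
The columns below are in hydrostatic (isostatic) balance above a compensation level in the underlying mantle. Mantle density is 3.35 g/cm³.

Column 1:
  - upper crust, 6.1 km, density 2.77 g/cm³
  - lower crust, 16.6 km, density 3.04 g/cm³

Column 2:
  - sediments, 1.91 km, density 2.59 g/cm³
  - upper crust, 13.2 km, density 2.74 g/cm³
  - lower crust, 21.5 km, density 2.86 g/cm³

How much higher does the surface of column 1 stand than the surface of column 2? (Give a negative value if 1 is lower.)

For any compensation level in the mantle, the mantle terms cancel and isostasy reduces to e = (Σt_1 − Σt_2) − (Σ(ρt)_1 − Σ(ρt)_2) / ρ_m.
Σt_1 = 22.7 km; Σt_2 = 36.61 km; Σ(ρt)_1 = 67.361; Σ(ρt)_2 = 102.6049 (in km·g/cm³).
e = (22.7 − 36.61) − (67.361 − 102.6049) / 3.35 = −3.39 km.

−3.39 km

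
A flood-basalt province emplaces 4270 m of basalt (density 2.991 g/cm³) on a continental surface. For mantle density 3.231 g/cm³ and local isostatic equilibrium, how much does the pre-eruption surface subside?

3950 m

Subaerial loading: s = t ρ_load / ρ_m.
s = 4270 m × 2.991/3.231 = 3950 m.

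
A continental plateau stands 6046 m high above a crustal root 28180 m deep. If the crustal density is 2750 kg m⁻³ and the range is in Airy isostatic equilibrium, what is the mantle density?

Airy balance: ρ_c h = (ρ_m − ρ_c) r → ρ_m = ρ_c (1 + h/r).
ρ_m = 2750 × (1 + 6046 m/28180 m) = 3340 kg m⁻³.

3340 kg m⁻³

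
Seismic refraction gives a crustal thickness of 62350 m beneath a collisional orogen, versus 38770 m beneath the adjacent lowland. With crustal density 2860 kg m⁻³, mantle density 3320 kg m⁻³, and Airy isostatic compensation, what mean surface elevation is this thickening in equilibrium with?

Excess crust Δ = 62350 m − 38770 m = 23580 m, split between elevation h and root r with h + r = Δ.
Airy balance ρ_c h = (ρ_m − ρ_c) r gives r = h ρ_c/(ρ_m − ρ_c), so h (1 + ρ_c/(ρ_m − ρ_c)) = Δ, i.e. h = Δ (ρ_m − ρ_c)/ρ_m.
h = 23580 m × 460/3320 = 3270 m.

3270 m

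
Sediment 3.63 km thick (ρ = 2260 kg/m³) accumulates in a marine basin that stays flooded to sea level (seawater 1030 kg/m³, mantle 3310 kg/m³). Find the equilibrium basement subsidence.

Submarine loading: the sediment displaces seawater, and the subsidence is in turn flooded, so s (ρ_m − ρ_w) = t (ρ_sed − ρ_w).
s = 3.63 km × (2260 − 1030) / (3310 − 1030) = 1.96 km.

1.96 km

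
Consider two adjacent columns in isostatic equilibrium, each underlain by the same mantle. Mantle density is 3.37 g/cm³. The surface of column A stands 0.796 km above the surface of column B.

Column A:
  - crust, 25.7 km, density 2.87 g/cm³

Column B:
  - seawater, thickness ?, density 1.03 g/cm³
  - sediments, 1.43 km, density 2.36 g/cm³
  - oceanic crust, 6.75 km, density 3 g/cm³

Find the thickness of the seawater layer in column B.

2.66 km

Take the compensation level at the base of the deeper column (depth z_c below the surface of column A) and equate Σ ρ_i t_i down to z_c; mantle fills any gap and the z_c terms cancel.
Column A: 25.7×2.87 + (z_c − 25.7)×3.37
Column B: 0.796×0 + x×1.03 + 1.43×2.36 + 6.75×3 + (z_c − 0.796 − 8.18 − x)×3.37
The z_c×3.37 term appears on both sides and cancels. Collect the known terms of each column as K = Σ(ρt)_known − 3.37 × (depth of known layers): K_A = 73.759 − 3.37×25.7 = −12.85; K_B = 23.6248 − 3.37×(0.796 + 8.18) = −6.62432.
Balance: K_A = K_B − x×(3.37 − 1.03), so x = (K_B − K_A)/(3.37 − 1.03) = 6.22568/2.34 = 2.66 km.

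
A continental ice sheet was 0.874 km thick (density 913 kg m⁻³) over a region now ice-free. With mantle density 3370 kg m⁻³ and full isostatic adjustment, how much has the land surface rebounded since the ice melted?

0.237 km

Removing the load lets mantle flow back in; uplift u satisfies ρ_ice t = ρ_m u.
u = t ρ_ice/ρ_m = 0.874 km × 913/3370 = 0.237 km.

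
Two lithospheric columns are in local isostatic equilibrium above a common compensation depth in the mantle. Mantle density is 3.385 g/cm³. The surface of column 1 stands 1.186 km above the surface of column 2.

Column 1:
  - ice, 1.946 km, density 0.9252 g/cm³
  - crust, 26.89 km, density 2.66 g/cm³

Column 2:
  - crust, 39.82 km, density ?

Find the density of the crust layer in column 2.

Take the compensation level at the base of the deeper column (depth z_c below the surface of column 1) and equate Σ ρ_i t_i down to z_c; mantle fills any gap and the z_c terms cancel.
Column 1: 1.946×0.9252 + 26.89×2.66 + (z_c − 28.836)×3.385
Column 2: 1.186×0 + 39.82×ρ + (z_c − 1.186 − 39.82)×3.385
The z_c×3.385 term appears on both sides and cancels. Collect the known terms of each column as K = Σ(ρt)_known − 3.385 × (depth of known layers): K_1 = 73.3278392 − 3.385×28.836 = −24.2820208; K_2 = 0 − 3.385×(1.186 + 39.82) = −138.80531.
Balance: K_1 = K_2 + 39.82×ρ, so ρ = (K_1 − K_2)/39.82 = 114.523/39.82 = 2.88 g/cm³.

2.88 g/cm³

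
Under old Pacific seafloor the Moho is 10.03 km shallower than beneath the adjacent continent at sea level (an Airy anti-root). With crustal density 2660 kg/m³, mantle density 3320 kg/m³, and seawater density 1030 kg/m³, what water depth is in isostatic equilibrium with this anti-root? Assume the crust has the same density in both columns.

4.06 km

Replacing a thickness d of crust by seawater at the top must be balanced by replacing crust with mantle at the base: d (ρ_c − ρ_w) = a (ρ_m − ρ_c).
d = a (ρ_m − ρ_c)/(ρ_c − ρ_w) = 10.03 km × 660/1630 = 4.06 km.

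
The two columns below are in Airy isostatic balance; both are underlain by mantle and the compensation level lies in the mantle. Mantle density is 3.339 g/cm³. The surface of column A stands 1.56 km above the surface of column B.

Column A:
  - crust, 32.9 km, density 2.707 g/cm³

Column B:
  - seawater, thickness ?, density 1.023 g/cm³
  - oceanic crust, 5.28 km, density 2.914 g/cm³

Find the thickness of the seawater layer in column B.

5.76 km

Take the compensation level at the base of the deeper column (depth z_c below the surface of column A) and equate Σ ρ_i t_i down to z_c; mantle fills any gap and the z_c terms cancel.
Column A: 32.9×2.707 + (z_c − 32.9)×3.339
Column B: 1.56×0 + x×1.023 + 5.28×2.914 + (z_c − 1.56 − 5.28 − x)×3.339
The z_c×3.339 term appears on both sides and cancels. Collect the known terms of each column as K = Σ(ρt)_known − 3.339 × (depth of known layers): K_A = 89.0603 − 3.339×32.9 = −20.7928; K_B = 15.38592 − 3.339×(1.56 + 5.28) = −7.45284.
Balance: K_A = K_B − x×(3.339 − 1.023), so x = (K_B − K_A)/(3.339 − 1.023) = 13.34/2.316 = 5.76 km.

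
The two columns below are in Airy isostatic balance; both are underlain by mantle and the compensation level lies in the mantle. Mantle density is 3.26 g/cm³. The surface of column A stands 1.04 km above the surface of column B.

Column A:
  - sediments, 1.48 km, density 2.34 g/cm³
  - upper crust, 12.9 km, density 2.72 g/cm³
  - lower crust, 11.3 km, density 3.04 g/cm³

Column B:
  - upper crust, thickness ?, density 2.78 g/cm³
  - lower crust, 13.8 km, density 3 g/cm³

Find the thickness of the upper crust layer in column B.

Take the compensation level at the base of the deeper column (depth z_c below the surface of column A) and equate Σ ρ_i t_i down to z_c; mantle fills any gap and the z_c terms cancel.
Column A: 1.48×2.34 + 12.9×2.72 + 11.3×3.04 + (z_c − 25.68)×3.26
Column B: 1.04×0 + x×2.78 + 13.8×3 + (z_c − 1.04 − 13.8 − x)×3.26
The z_c×3.26 term appears on both sides and cancels. Collect the known terms of each column as K = Σ(ρt)_known − 3.26 × (depth of known layers): K_A = 72.9032 − 3.26×25.68 = −10.8136; K_B = 41.4 − 3.26×(1.04 + 13.8) = −6.9784.
Balance: K_A = K_B − x×(3.26 − 2.78), so x = (K_B − K_A)/(3.26 − 2.78) = 3.8352/0.48 = 7.99 km.

7.99 km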